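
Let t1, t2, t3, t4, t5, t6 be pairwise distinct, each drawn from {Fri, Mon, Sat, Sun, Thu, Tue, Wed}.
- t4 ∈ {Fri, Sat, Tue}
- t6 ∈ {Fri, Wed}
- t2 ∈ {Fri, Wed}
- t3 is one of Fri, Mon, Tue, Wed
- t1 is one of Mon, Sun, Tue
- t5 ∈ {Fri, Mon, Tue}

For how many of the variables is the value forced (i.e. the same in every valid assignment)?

2

Among the 6 variables, Sat fits only t4 (and all 6 values in {Fri, Mon, Sat, Sun, Tue, Wed} must be used), so t4 = Sat.
The 5 still-open variables together cover exactly {Fri, Mon, Sun, Tue, Wed} — 5 values for 5 variables — and Sun appears only in t1's list, so t1 = Sun.
The 2 variables t2 and t6 are confined to {Fri, Wed}, which locks those values in; drop them from t3, t5.
Determined: t1=Sun, t4=Sat. The other variables each still have more than one consistent value. That makes 2.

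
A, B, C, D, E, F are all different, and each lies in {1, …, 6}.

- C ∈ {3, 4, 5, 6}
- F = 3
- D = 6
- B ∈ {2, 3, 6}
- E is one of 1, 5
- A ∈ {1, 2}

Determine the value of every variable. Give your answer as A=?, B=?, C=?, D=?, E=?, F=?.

A=1, B=2, C=4, D=6, E=5, F=3

D's domain is down to {6}, so D = 6. Remove 6 from B, C.
That leaves F = 3. Strike 3 from B, C.
That leaves B = 2. Strike 2 from A.
A has just one choice, so A = 1. Eliminate 1 elsewhere: E.
That leaves E = 5. So C can't be 5.
That leaves C = 4.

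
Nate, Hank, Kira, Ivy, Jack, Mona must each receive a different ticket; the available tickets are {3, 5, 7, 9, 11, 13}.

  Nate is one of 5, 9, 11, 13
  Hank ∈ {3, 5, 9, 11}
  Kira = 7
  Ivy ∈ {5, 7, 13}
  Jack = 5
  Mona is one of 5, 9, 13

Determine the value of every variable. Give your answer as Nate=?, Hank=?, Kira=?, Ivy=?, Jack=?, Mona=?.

Kira has just one choice, so Kira = 7. Eliminate 7 elsewhere: Ivy.
Jack has just one choice, so Jack = 5. Eliminate 5 elsewhere: Nate, Hank, Ivy, Mona.
Ivy has just one choice, so Ivy = 13. So Nate, Mona can't be 13.
Mona's domain is down to {9}, so Mona = 9. Eliminate 9 elsewhere: Nate, Hank.
Nate's domain is down to {11}, so Nate = 11. Eliminate 11 elsewhere: Hank.
Hank's domain is down to {3}, so Hank = 3.

Nate=11, Hank=3, Kira=7, Ivy=13, Jack=5, Mona=9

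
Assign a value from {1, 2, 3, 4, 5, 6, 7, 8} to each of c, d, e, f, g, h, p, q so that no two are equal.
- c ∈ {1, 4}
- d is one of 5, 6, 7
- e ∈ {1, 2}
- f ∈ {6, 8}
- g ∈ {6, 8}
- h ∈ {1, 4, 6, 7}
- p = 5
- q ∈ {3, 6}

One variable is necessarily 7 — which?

p's domain is down to {5}, so p = 5. Eliminate 5 elsewhere: d.
Among the 7 still-open variables, 2 fits only e (and all 7 values in {1, 2, 3, 4, 6, 7, 8} must be used), so e = 2.
The 6 still-open variables together cover exactly {1, 3, 4, 6, 7, 8} — 6 values for 6 variables — and 3 appears only in q's list, so q = 3.
The 2 variables f and g are confined to {6, 8}, which locks those values in; drop them from d, h.
So 7 goes to d.

d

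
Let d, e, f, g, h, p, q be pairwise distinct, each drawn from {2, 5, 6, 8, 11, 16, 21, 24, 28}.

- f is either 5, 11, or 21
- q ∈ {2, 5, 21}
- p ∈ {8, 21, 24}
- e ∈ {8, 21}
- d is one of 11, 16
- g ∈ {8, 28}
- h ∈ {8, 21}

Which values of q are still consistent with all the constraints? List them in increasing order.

2, 5

e and h between them cover only {8, 21} — a naked pair. Remove those values from f, g, p, q.
g must be 28 (only option left).
That leaves p = 24.
No further eliminations apply; q can still be any of 2, 5.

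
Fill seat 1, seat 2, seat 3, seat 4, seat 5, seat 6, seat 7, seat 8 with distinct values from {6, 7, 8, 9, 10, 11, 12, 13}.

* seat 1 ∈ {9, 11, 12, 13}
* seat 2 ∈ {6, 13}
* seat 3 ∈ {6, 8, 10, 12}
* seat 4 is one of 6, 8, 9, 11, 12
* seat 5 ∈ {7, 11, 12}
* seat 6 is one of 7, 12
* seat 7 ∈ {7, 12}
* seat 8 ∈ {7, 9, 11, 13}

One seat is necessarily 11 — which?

Among the 8 variables, 10 fits only seat 3 (and all 8 values in {6, 7, 8, 9, 10, 11, 12, 13} must be used), so seat 3 = 10.
The 7 still-open variables together cover exactly {6, 7, 8, 9, 11, 12, 13} — 7 values for 7 variables — and 8 appears only in seat 4's list, so seat 4 = 8.
The 6 still-open variables draw from only 6 values {6, 7, 9, 11, 12, 13}, so each is used; only seat 2 can be 6, hence seat 2 = 6.
seat 6 and seat 7 between them cover only {7, 12} — a naked pair. Remove those values from seat 1, seat 5, seat 8.
So 11 goes to seat 5.

seat 5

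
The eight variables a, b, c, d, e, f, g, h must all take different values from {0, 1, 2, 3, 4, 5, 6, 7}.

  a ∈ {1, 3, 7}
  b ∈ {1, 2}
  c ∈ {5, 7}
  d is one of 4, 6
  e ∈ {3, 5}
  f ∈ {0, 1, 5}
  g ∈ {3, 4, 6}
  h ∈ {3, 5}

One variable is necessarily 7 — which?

Among the 8 variables, 0 fits only f (and all 8 values in {0, 1, 2, 3, 4, 5, 6, 7} must be used), so f = 0.
The 7 still-open variables draw from only 7 values {1, 2, 3, 4, 5, 6, 7}, so each is used; only b can be 2, hence b = 2.
The 6 still-open variables draw from only 6 values {1, 3, 4, 5, 6, 7}, so each is used; only a can be 1, hence a = 1.
The 5 still-open variables draw from only 5 values {3, 4, 5, 6, 7}, so each is used; only c can be 7, hence c = 7.

c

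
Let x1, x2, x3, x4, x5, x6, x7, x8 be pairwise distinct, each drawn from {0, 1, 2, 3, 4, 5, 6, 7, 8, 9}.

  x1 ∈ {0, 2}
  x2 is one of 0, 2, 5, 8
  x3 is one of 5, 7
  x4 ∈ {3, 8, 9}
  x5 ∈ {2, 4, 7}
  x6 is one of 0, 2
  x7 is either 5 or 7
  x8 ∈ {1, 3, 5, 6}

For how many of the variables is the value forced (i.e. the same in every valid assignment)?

2

x1 and x6 between them cover only {0, 2} — a naked pair. Remove those values from x2, x5.
x3 and x7 share exactly the 2 values {5, 7}; by pigeonhole those values go to them, so strike 5, 7 from x2, x5, x8.
x2 has just one choice, so x2 = 8. Strike 8 from x4.
x5 must be 4 (only option left).
Determined: x2=8, x5=4. The other variables each still have more than one consistent value. That makes 2.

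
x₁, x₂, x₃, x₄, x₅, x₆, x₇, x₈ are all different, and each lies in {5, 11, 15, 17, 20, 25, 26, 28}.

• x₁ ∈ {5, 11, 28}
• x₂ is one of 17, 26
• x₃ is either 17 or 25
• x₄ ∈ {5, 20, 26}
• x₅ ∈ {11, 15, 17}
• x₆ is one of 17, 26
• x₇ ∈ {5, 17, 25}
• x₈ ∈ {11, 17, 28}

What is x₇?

5

The 8 variables together cover exactly {5, 11, 15, 17, 20, 25, 26, 28} — 8 values for 8 variables — and 15 appears only in x₅'s list, so x₅ = 15.
The 7 still-open variables together cover exactly {5, 11, 17, 20, 25, 26, 28} — 7 values for 7 variables — and 20 appears only in x₄'s list, so x₄ = 20.
x₂ and x₆ share exactly the 2 values {17, 26}; by pigeonhole those values go to them, so strike 17, 26 from x₃, x₇, x₈.
x₃'s domain is down to {25}, so x₃ = 25. Remove 25 from x₇.
So x₇ = 5.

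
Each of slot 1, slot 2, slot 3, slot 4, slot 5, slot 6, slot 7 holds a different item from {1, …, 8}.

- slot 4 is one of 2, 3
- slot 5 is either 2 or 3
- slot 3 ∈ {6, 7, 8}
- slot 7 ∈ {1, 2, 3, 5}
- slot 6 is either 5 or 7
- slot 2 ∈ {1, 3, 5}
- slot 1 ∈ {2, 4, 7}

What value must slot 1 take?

The 2 variables slot 4 and slot 5 are confined to {2, 3}, which locks those values in; drop them from slot 1, slot 2, slot 7.
The 2 variables slot 2 and slot 7 are confined to {1, 5}, which locks those values in; drop them from slot 6.
slot 6 must be 7 (only option left). Strike 7 from slot 1, slot 3.
So slot 1 = 4.

4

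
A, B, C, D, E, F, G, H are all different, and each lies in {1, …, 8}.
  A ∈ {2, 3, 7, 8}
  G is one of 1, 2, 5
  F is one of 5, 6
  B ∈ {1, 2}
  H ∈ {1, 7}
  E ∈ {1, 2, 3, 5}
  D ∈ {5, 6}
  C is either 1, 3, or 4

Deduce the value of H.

7

The 8 variables draw from only 8 values {1, 2, 3, 4, 5, 6, 7, 8}, so each is used; only C can be 4, hence C = 4.
The 7 still-open variables draw from only 7 values {1, 2, 3, 5, 6, 7, 8}, so each is used; only A can be 8, hence A = 8.
The 6 still-open variables draw from only 6 values {1, 2, 3, 5, 6, 7}, so each is used; only E can be 3, hence E = 3.
The 5 still-open variables draw from only 5 values {1, 2, 5, 6, 7}, so each is used; only H can be 7, hence H = 7.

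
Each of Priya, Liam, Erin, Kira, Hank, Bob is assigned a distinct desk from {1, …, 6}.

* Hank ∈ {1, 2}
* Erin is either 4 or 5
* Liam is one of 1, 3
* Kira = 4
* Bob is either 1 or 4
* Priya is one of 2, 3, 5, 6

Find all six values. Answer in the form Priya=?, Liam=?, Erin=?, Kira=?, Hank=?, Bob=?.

Kira must be 4 (only option left). Remove 4 from Erin, Bob.
Bob has just one choice, so Bob = 1. Strike 1 from Liam, Hank.
That leaves Liam = 3. Remove 3 from Priya.
Erin must be 5 (only option left). Remove 5 from Priya.
Hank has just one choice, so Hank = 2. Strike 2 from Priya.
That leaves Priya = 6.

Priya=6, Liam=3, Erin=5, Kira=4, Hank=2, Bob=1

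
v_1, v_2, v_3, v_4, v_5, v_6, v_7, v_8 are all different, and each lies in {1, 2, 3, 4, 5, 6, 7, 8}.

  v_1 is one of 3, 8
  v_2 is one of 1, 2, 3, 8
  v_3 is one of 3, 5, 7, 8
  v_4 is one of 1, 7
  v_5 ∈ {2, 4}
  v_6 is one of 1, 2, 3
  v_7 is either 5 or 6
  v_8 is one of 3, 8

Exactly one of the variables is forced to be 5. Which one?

Among the 8 variables, 4 fits only v_5 (and all 8 values in {1, 2, 3, 4, 5, 6, 7, 8} must be used), so v_5 = 4.
The 7 still-open variables together cover exactly {1, 2, 3, 5, 6, 7, 8} — 7 values for 7 variables — and 6 appears only in v_7's list, so v_7 = 6.
The 6 still-open variables together cover exactly {1, 2, 3, 5, 7, 8} — 6 values for 6 variables — and 5 appears only in v_3's list, so v_3 = 5.

v_3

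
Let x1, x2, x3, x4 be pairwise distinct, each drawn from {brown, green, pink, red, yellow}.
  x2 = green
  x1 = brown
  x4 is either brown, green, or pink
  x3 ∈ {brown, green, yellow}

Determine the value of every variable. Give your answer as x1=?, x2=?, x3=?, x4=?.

x1=brown, x2=green, x3=yellow, x4=pink

x1's domain is down to {brown}, so x1 = brown. Remove brown from x3, x4.
x2 must be green (only option left). Strike green from x3, x4.
x3's domain is down to {yellow}, so x3 = yellow.
x4 has just one choice, so x4 = pink.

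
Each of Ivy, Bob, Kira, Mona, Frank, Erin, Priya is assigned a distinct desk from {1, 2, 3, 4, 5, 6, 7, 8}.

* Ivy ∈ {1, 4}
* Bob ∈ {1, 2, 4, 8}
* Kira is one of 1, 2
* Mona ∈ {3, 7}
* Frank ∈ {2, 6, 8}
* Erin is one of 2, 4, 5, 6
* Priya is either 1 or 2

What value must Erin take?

5

Kira and Priya between them cover only {1, 2} — a naked pair. Remove those values from Ivy, Bob, Frank, Erin.
That leaves Ivy = 4. Remove 4 from Bob, Erin.
Bob has just one choice, so Bob = 8. Remove 8 from Frank.
Frank has just one choice, so Frank = 6. Remove 6 from Erin.
So Erin = 5.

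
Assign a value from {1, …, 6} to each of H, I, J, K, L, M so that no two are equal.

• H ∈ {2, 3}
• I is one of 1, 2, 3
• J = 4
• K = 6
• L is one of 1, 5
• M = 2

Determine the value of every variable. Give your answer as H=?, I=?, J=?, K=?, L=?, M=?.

J's domain is down to {4}, so J = 4.
That leaves K = 6.
M must be 2 (only option left). Remove 2 from H, I.
H has just one choice, so H = 3. Strike 3 from I.
I's domain is down to {1}, so I = 1. Eliminate 1 elsewhere: L.
L must be 5 (only option left).

H=3, I=1, J=4, K=6, L=5, M=2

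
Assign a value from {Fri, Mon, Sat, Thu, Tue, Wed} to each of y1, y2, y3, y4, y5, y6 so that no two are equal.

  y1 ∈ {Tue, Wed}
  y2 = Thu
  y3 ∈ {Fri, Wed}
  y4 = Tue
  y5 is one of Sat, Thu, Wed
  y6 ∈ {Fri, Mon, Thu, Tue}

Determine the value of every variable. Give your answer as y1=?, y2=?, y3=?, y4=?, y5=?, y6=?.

y1=Wed, y2=Thu, y3=Fri, y4=Tue, y5=Sat, y6=Mon

y2's domain is down to {Thu}, so y2 = Thu. Remove Thu from y5, y6.
y4's domain is down to {Tue}, so y4 = Tue. So y1, y6 can't be Tue.
y1 must be Wed (only option left). Eliminate Wed elsewhere: y3, y5.
y3's domain is down to {Fri}, so y3 = Fri. Strike Fri from y6.
y5 has just one choice, so y5 = Sat.
That leaves y6 = Mon.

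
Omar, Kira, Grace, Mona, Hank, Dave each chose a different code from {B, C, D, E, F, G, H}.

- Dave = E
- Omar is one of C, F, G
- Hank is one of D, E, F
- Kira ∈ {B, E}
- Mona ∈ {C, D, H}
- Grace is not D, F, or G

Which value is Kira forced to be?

Dave's domain is down to {E}, so Dave = E. Remove E from Kira, Grace, Hank.
So Kira = B.

B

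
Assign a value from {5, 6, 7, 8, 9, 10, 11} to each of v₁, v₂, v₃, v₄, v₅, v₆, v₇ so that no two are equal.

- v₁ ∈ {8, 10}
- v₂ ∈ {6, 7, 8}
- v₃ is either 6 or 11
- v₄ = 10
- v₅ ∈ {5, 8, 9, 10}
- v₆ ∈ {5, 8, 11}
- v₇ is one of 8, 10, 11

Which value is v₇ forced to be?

11

v₄ must be 10 (only option left). Strike 10 from v₁, v₅, v₇.
v₁ has just one choice, so v₁ = 8. Strike 8 from v₂, v₅, v₆, v₇.
So v₇ = 11.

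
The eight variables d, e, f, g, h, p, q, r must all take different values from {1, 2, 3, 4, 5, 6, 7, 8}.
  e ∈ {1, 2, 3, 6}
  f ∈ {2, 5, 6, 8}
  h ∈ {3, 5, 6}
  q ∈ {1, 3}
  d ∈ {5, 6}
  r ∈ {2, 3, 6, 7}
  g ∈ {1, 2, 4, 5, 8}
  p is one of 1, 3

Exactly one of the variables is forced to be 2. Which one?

e

The 8 variables draw from only 8 values {1, 2, 3, 4, 5, 6, 7, 8}, so each is used; only g can be 4, hence g = 4.
Among the 7 still-open variables, 7 fits only r (and all 7 values in {1, 2, 3, 5, 6, 7, 8} must be used), so r = 7.
The 6 still-open variables together cover exactly {1, 2, 3, 5, 6, 8} — 6 values for 6 variables — and 8 appears only in f's list, so f = 8.
Among the 5 still-open variables, 2 fits only e (and all 5 values in {1, 2, 3, 5, 6} must be used), so e = 2.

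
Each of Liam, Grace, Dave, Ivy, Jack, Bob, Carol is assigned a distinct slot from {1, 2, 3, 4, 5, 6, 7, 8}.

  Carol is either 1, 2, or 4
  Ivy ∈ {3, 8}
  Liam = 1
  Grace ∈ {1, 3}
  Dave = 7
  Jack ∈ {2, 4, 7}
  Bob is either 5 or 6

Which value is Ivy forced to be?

Liam must be 1 (only option left). So Grace, Carol can't be 1.
Grace must be 3 (only option left). Eliminate 3 elsewhere: Ivy.
So Ivy = 8.

8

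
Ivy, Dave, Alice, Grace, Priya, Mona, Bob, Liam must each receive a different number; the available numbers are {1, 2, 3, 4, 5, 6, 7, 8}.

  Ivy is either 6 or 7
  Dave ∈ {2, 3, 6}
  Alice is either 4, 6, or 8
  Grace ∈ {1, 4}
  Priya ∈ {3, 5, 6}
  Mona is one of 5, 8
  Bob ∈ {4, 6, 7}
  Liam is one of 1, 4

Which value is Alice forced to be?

The 8 variables draw from only 8 values {1, 2, 3, 4, 5, 6, 7, 8}, so each is used; only Dave can be 2, hence Dave = 2.
The 7 still-open variables draw from only 7 values {1, 3, 4, 5, 6, 7, 8}, so each is used; only Priya can be 3, hence Priya = 3.
The 6 still-open variables together cover exactly {1, 4, 5, 6, 7, 8} — 6 values for 6 variables — and 5 appears only in Mona's list, so Mona = 5.
Among the 5 still-open variables, 8 fits only Alice (and all 5 values in {1, 4, 6, 7, 8} must be used), so Alice = 8.

8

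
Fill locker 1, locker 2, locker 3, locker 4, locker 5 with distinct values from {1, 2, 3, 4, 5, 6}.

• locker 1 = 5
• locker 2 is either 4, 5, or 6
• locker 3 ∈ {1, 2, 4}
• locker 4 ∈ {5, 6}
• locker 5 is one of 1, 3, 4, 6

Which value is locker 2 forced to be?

locker 1 has just one choice, so locker 1 = 5. So locker 2, locker 4 can't be 5.
locker 4 must be 6 (only option left). Remove 6 from locker 2, locker 5.
So locker 2 = 4.

4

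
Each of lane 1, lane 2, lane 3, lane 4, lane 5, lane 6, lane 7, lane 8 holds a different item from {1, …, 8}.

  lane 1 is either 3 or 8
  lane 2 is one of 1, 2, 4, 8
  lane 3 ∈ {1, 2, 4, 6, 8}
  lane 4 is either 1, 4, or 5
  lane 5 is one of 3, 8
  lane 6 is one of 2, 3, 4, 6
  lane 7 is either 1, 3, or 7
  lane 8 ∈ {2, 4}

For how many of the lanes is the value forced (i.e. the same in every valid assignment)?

The 8 variables draw from only 8 values {1, 2, 3, 4, 5, 6, 7, 8}, so each is used; only lane 4 can be 5, hence lane 4 = 5.
The 7 still-open variables together cover exactly {1, 2, 3, 4, 6, 7, 8} — 7 values for 7 variables — and 7 appears only in lane 7's list, so lane 7 = 7.
lane 1 and lane 5 share exactly the 2 values {3, 8}; by pigeonhole those values go to them, so strike 3, 8 from lane 2, lane 3, lane 6.
Determined: lane 4=5, lane 7=7. The other lanes each still have more than one consistent value. That makes 2.

2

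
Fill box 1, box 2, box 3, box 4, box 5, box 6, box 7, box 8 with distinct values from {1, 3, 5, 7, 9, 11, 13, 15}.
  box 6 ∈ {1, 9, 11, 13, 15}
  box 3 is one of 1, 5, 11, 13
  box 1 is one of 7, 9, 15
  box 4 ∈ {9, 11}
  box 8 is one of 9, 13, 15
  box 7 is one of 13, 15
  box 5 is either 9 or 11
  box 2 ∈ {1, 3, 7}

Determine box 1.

7

Among the 8 variables, 3 fits only box 2 (and all 8 values in {1, 3, 5, 7, 9, 11, 13, 15} must be used), so box 2 = 3.
The 7 still-open variables together cover exactly {1, 5, 7, 9, 11, 13, 15} — 7 values for 7 variables — and 5 appears only in box 3's list, so box 3 = 5.
The 6 still-open variables together cover exactly {1, 7, 9, 11, 13, 15} — 6 values for 6 variables — and 1 appears only in box 6's list, so box 6 = 1.
The 5 still-open variables together cover exactly {7, 9, 11, 13, 15} — 5 values for 5 variables — and 7 appears only in box 1's list, so box 1 = 7.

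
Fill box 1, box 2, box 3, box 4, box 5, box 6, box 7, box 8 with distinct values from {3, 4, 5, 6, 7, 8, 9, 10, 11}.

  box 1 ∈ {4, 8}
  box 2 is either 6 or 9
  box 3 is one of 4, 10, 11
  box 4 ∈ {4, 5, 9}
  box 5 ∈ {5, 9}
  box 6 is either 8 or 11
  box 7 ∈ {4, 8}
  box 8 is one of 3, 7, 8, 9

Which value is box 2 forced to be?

box 1 and box 7 between them cover only {4, 8} — a naked pair. Remove those values from box 3, box 4, box 6, box 8.
box 6 must be 11 (only option left). Remove 11 from box 3.
box 3 must be 10 (only option left).
box 4 and box 5 between them cover only {5, 9} — a naked pair. Remove those values from box 2, box 8.
So box 2 = 6.

6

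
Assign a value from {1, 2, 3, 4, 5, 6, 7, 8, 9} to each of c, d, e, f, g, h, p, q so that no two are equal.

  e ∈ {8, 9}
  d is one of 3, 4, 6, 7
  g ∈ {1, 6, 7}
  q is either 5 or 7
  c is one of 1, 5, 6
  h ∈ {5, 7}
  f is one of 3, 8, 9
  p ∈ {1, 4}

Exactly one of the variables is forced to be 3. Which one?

d

h and q share exactly the 2 values {5, 7}; by pigeonhole those values go to them, so strike 5, 7 from c, d, g.
The 2 variables c and g are confined to {1, 6}, which locks those values in; drop them from d, p.
p has just one choice, so p = 4. Remove 4 from d.
So 3 goes to d.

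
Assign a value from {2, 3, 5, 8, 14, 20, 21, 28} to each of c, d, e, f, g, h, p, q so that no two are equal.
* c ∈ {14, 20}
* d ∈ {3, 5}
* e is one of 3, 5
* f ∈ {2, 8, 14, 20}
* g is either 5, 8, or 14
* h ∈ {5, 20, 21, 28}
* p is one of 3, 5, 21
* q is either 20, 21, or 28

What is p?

Among the 8 variables, 2 fits only f (and all 8 values in {2, 3, 5, 8, 14, 20, 21, 28} must be used), so f = 2.
The 7 still-open variables draw from only 7 values {3, 5, 8, 14, 20, 21, 28}, so each is used; only g can be 8, hence g = 8.
Among the 6 still-open variables, 14 fits only c (and all 6 values in {3, 5, 14, 20, 21, 28} must be used), so c = 14.
d and e between them cover only {3, 5} — a naked pair. Remove those values from h, p.
So p = 21.

21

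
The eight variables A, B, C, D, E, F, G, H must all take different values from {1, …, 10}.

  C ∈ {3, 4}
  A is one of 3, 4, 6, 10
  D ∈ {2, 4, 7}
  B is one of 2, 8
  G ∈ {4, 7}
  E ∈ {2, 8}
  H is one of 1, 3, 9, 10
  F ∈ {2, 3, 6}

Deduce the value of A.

10

B and E share exactly the 2 values {2, 8}; by pigeonhole those values go to them, so strike 2, 8 from D, F.
The 2 variables D and G are confined to {4, 7}, which locks those values in; drop them from A, C.
C must be 3 (only option left). Remove 3 from A, F, H.
F must be 6 (only option left). Remove 6 from A.
So A = 10.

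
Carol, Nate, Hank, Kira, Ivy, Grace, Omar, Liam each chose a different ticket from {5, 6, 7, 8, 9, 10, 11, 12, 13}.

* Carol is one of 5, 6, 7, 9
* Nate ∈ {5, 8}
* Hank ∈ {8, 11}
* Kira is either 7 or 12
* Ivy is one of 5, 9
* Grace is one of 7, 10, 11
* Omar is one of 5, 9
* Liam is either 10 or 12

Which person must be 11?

Hank

The 8 variables draw from only 8 values {5, 6, 7, 8, 9, 10, 11, 12}, so each is used; only Carol can be 6, hence Carol = 6.
Ivy and Omar between them cover only {5, 9} — a naked pair. Remove those values from Nate.
Nate must be 8 (only option left). Eliminate 8 elsewhere: Hank.
So 11 goes to Hank.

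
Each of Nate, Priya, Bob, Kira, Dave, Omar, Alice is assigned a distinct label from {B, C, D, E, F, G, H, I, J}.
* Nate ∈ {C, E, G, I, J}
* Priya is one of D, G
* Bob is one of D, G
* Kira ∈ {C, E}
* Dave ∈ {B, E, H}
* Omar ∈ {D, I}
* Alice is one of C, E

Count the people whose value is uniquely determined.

2

Priya and Bob between them cover only {D, G} — a naked pair. Remove those values from Nate, Omar.
Omar must be I (only option left). So Nate can't be I.
Kira and Alice between them cover only {C, E} — a naked pair. Remove those values from Nate, Dave.
That leaves Nate = J.
Determined: Nate=J, Omar=I. The other people each still have more than one consistent value. That makes 2.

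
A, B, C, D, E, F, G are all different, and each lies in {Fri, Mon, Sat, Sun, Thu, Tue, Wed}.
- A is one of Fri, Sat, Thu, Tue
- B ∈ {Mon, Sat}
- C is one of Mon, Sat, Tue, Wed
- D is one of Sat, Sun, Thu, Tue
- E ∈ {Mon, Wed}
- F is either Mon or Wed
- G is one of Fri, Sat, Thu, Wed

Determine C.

Tue

Among the 7 variables, Sun fits only D (and all 7 values in {Fri, Mon, Sat, Sun, Thu, Tue, Wed} must be used), so D = Sun.
E and F between them cover only {Mon, Wed} — a naked pair. Remove those values from B, C, G.
B's domain is down to {Sat}, so B = Sat. Strike Sat from A, C, G.
So C = Tue.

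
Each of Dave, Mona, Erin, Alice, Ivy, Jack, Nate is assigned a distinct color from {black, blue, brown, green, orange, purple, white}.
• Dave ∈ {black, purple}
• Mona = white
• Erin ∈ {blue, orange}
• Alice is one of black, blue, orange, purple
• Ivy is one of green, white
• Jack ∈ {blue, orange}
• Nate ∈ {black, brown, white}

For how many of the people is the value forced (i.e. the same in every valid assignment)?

3

Mona's domain is down to {white}, so Mona = white. So Ivy, Nate can't be white.
That leaves Ivy = green.
The 5 still-open variables together cover exactly {black, blue, brown, orange, purple} — 5 values for 5 variables — and brown appears only in Nate's list, so Nate = brown.
Erin and Jack between them cover only {blue, orange} — a naked pair. Remove those values from Alice.
Determined: Mona=white, Ivy=green, Nate=brown. The other people each still have more than one consistent value. That makes 3.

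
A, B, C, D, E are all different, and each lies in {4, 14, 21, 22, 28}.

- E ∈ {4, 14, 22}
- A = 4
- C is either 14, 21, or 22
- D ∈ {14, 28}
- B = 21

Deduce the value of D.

A's domain is down to {4}, so A = 4. Strike 4 from E.
B's domain is down to {21}, so B = 21. Remove 21 from C.
Among the 3 still-open variables, 28 fits only D (and all 3 values in {14, 22, 28} must be used), so D = 28.

28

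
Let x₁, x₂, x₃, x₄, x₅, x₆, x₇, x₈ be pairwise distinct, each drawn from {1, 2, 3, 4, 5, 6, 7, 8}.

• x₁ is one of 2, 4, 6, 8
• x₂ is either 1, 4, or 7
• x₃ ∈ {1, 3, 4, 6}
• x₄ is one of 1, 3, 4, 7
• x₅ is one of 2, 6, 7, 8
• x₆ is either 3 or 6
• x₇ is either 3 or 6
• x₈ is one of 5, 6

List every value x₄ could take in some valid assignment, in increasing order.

1, 4, 7

The 8 variables draw from only 8 values {1, 2, 3, 4, 5, 6, 7, 8}, so each is used; only x₈ can be 5, hence x₈ = 5.
The 2 variables x₆ and x₇ are confined to {3, 6}, which locks those values in; drop them from x₁, x₃, x₄, x₅.
x₂, x₃, x₄ share exactly the 3 values {1, 4, 7}; by pigeonhole those values go to them, so strike 1, 4, 7 from x₁, x₅.
No further eliminations apply; x₄ can still be any of 1, 4, 7.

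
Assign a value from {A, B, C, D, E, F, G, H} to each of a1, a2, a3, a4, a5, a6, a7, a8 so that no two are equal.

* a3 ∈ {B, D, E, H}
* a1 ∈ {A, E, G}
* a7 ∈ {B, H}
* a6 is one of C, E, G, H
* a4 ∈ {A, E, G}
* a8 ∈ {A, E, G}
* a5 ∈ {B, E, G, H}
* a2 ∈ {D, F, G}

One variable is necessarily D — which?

a3

The 8 variables together cover exactly {A, B, C, D, E, F, G, H} — 8 values for 8 variables — and C appears only in a6's list, so a6 = C.
Among the 7 still-open variables, F fits only a2 (and all 7 values in {A, B, D, E, F, G, H} must be used), so a2 = F.
Among the 6 still-open variables, D fits only a3 (and all 6 values in {A, B, D, E, G, H} must be used), so a3 = D.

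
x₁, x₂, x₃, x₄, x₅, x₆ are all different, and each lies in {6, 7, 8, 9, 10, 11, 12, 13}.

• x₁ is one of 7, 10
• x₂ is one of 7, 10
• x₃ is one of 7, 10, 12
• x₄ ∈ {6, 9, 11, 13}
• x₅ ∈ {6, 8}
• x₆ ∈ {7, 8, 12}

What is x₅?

6

x₁ and x₂ share exactly the 2 values {7, 10}; by pigeonhole those values go to them, so strike 7, 10 from x₃, x₆.
x₃'s domain is down to {12}, so x₃ = 12. Eliminate 12 elsewhere: x₆.
x₆ must be 8 (only option left). Strike 8 from x₅.
So x₅ = 6.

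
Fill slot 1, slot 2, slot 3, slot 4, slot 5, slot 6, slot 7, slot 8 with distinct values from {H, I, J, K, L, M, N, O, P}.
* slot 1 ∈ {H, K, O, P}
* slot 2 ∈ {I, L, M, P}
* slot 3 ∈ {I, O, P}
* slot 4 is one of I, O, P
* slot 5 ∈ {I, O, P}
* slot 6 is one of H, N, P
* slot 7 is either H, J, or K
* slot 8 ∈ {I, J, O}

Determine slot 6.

N

slot 3, slot 4, slot 5 between them cover only {I, O, P} — a naked triple. Remove those values from slot 1, slot 2, slot 6, slot 8.
That leaves slot 8 = J. So slot 7 can't be J.
slot 1 and slot 7 share exactly the 2 values {H, K}; by pigeonhole those values go to them, so strike H, K from slot 6.
So slot 6 = N.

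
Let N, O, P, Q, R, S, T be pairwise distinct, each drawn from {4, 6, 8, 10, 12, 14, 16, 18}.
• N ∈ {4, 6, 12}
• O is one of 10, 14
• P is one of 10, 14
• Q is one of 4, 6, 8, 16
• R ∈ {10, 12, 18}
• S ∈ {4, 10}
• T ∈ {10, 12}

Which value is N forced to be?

6

O and P between them cover only {10, 14} — a naked pair. Remove those values from R, S, T.
That leaves S = 4. Remove 4 from N, Q.
T must be 12 (only option left). Eliminate 12 elsewhere: N, R.
So N = 6.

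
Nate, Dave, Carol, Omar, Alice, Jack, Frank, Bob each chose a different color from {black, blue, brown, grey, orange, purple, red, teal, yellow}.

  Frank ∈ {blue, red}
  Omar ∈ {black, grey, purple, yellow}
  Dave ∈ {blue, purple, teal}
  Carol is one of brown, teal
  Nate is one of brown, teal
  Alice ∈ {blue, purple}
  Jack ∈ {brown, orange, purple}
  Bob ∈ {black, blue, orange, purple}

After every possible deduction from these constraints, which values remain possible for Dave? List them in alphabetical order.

Nate and Carol share exactly the 2 values {brown, teal}; by pigeonhole those values go to them, so strike brown, teal from Dave, Jack.
The 2 variables Dave and Alice are confined to {blue, purple}, which locks those values in; drop them from Omar, Jack, Frank, Bob.
That leaves Jack = orange. Remove orange from Bob.
Frank must be red (only option left).
Bob must be black (only option left). Strike black from Omar.
No further eliminations apply; Dave can still be any of blue, purple.

blue, purple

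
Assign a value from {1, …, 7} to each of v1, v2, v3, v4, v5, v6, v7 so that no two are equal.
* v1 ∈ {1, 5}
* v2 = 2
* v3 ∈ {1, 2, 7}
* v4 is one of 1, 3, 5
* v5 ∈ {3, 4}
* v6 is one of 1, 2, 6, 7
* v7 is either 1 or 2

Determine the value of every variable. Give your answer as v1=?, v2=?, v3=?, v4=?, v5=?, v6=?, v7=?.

v2's domain is down to {2}, so v2 = 2. So v3, v6, v7 can't be 2.
v7 has just one choice, so v7 = 1. Eliminate 1 elsewhere: v1, v3, v4, v6.
v1 must be 5 (only option left). Remove 5 from v4.
v3 has just one choice, so v3 = 7. Remove 7 from v6.
v4 must be 3 (only option left). So v5 can't be 3.
v5 must be 4 (only option left).
v6 must be 6 (only option left).

v1=5, v2=2, v3=7, v4=3, v5=4, v6=6, v7=1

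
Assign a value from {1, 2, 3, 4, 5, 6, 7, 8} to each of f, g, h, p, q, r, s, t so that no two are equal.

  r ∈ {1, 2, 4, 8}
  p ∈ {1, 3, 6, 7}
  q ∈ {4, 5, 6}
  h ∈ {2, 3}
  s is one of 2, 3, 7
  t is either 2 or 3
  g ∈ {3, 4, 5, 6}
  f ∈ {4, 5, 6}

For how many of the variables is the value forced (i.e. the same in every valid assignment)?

3

The 8 variables together cover exactly {1, 2, 3, 4, 5, 6, 7, 8} — 8 values for 8 variables — and 8 appears only in r's list, so r = 8.
The 7 still-open variables draw from only 7 values {1, 2, 3, 4, 5, 6, 7}, so each is used; only p can be 1, hence p = 1.
Among the 6 still-open variables, 7 fits only s (and all 6 values in {2, 3, 4, 5, 6, 7} must be used), so s = 7.
h and t between them cover only {2, 3} — a naked pair. Remove those values from g.
Determined: p=1, r=8, s=7. The other variables each still have more than one consistent value. That makes 3.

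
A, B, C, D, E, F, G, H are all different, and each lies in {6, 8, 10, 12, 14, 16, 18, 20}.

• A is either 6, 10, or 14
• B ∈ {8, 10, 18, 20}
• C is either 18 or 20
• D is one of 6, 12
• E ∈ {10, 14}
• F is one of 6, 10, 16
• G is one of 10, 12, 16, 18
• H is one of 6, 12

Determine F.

16

The 8 variables draw from only 8 values {6, 8, 10, 12, 14, 16, 18, 20}, so each is used; only B can be 8, hence B = 8.
The 7 still-open variables draw from only 7 values {6, 10, 12, 14, 16, 18, 20}, so each is used; only C can be 20, hence C = 20.
Among the 6 still-open variables, 18 fits only G (and all 6 values in {6, 10, 12, 14, 16, 18} must be used), so G = 18.
Among the 5 still-open variables, 16 fits only F (and all 5 values in {6, 10, 12, 14, 16} must be used), so F = 16.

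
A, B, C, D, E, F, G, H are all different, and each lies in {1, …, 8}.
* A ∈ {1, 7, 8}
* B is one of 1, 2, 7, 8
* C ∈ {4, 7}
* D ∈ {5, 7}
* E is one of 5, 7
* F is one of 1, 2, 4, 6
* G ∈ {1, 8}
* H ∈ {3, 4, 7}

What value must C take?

4

The 8 variables draw from only 8 values {1, 2, 3, 4, 5, 6, 7, 8}, so each is used; only H can be 3, hence H = 3.
The 7 still-open variables together cover exactly {1, 2, 4, 5, 6, 7, 8} — 7 values for 7 variables — and 6 appears only in F's list, so F = 6.
The 6 still-open variables draw from only 6 values {1, 2, 4, 5, 7, 8}, so each is used; only B can be 2, hence B = 2.
The 5 still-open variables together cover exactly {1, 4, 5, 7, 8} — 5 values for 5 variables — and 4 appears only in C's list, so C = 4.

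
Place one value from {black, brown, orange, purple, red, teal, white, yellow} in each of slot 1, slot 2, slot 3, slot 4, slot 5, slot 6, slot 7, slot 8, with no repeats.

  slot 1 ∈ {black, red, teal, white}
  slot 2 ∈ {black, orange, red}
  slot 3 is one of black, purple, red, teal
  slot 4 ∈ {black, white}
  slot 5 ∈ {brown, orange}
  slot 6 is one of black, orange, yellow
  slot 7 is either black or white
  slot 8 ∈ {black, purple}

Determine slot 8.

purple

The 8 variables draw from only 8 values {black, brown, orange, purple, red, teal, white, yellow}, so each is used; only slot 5 can be brown, hence slot 5 = brown.
The 7 still-open variables together cover exactly {black, orange, purple, red, teal, white, yellow} — 7 values for 7 variables — and yellow appears only in slot 6's list, so slot 6 = yellow.
Among the 6 still-open variables, orange fits only slot 2 (and all 6 values in {black, orange, purple, red, teal, white} must be used), so slot 2 = orange.
The 2 variables slot 4 and slot 7 are confined to {black, white}, which locks those values in; drop them from slot 1, slot 3, slot 8.
So slot 8 = purple.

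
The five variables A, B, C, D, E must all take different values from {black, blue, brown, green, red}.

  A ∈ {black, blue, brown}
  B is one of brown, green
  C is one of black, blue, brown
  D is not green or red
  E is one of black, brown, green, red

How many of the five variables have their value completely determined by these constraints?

2

The 5 variables draw from only 5 values {black, blue, brown, green, red}, so each is used; only E can be red, hence E = red.
The 4 still-open variables draw from only 4 values {black, blue, brown, green}, so each is used; only B can be green, hence B = green.
Determined: B=green, E=red. The other variables each still have more than one consistent value. That makes 2.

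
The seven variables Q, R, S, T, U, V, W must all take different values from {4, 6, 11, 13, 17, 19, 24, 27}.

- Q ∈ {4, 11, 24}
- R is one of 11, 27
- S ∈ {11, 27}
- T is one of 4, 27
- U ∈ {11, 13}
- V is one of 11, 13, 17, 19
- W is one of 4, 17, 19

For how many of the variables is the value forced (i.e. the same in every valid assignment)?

3

The 7 variables draw from only 7 values {4, 11, 13, 17, 19, 24, 27}, so each is used; only Q can be 24, hence Q = 24.
R and S between them cover only {11, 27} — a naked pair. Remove those values from T, U, V.
That leaves T = 4. Eliminate 4 elsewhere: W.
U has just one choice, so U = 13. Eliminate 13 elsewhere: V.
Determined: Q=24, T=4, U=13. The other variables each still have more than one consistent value. That makes 3.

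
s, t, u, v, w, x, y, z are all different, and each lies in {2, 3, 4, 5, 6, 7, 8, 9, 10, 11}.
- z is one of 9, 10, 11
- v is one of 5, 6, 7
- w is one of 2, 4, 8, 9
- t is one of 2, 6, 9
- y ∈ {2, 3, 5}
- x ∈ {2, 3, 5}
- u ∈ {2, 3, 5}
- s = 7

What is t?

s's domain is down to {7}, so s = 7. Strike 7 from v.
u, x, y share exactly the 3 values {2, 3, 5}; by pigeonhole those values go to them, so strike 2, 3, 5 from t, v, w.
v has just one choice, so v = 6. Remove 6 from t.
So t = 9.

9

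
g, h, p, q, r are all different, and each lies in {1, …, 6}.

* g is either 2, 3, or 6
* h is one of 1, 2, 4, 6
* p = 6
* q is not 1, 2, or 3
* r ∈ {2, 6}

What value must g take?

p must be 6 (only option left). So g, h, q, r can't be 6.
That leaves r = 2. Strike 2 from g, h.
So g = 3.

3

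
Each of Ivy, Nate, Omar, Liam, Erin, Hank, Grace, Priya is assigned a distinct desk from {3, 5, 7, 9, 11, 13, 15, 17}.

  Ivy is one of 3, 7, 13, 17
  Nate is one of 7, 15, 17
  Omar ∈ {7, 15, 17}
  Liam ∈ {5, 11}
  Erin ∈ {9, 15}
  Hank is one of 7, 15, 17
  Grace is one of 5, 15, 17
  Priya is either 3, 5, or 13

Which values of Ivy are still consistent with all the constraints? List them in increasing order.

The 8 variables together cover exactly {3, 5, 7, 9, 11, 13, 15, 17} — 8 values for 8 variables — and 9 appears only in Erin's list, so Erin = 9.
The 7 still-open variables draw from only 7 values {3, 5, 7, 11, 13, 15, 17}, so each is used; only Liam can be 11, hence Liam = 11.
Nate, Omar, Hank share exactly the 3 values {7, 15, 17}; by pigeonhole those values go to them, so strike 7, 15, 17 from Ivy, Grace.
That leaves Grace = 5. Eliminate 5 elsewhere: Priya.
No further eliminations apply; Ivy can still be any of 3, 13.

3, 13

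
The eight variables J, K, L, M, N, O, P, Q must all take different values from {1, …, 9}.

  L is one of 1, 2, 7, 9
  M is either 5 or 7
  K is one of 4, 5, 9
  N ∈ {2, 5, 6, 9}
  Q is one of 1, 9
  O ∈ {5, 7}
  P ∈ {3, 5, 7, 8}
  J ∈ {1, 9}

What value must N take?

6

J and Q between them cover only {1, 9} — a naked pair. Remove those values from K, L, N.
M and O share exactly the 2 values {5, 7}; by pigeonhole those values go to them, so strike 5, 7 from K, L, N, P.
That leaves K = 4.
That leaves L = 2. Strike 2 from N.
So N = 6.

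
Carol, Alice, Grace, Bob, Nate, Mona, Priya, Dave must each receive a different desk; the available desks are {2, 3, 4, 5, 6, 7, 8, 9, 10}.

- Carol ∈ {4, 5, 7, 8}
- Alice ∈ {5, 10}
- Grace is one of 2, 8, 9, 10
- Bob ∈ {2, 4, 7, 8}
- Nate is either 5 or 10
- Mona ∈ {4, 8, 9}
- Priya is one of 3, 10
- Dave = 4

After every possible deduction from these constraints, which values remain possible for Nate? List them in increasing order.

Dave must be 4 (only option left). Strike 4 from Carol, Bob, Mona.
The 7 still-open variables together cover exactly {2, 3, 5, 7, 8, 9, 10} — 7 values for 7 variables — and 3 appears only in Priya's list, so Priya = 3.
The 2 variables Alice and Nate are confined to {5, 10}, which locks those values in; drop them from Carol, Grace.
No further eliminations apply; Nate can still be any of 5, 10.

5, 10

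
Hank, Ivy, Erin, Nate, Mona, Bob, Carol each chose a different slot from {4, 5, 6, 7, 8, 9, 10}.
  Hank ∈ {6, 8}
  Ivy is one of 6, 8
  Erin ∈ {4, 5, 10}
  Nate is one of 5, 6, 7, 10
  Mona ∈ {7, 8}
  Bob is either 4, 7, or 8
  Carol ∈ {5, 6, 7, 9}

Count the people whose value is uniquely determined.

Among the 7 variables, 9 fits only Carol (and all 7 values in {4, 5, 6, 7, 8, 9, 10} must be used), so Carol = 9.
Hank and Ivy between them cover only {6, 8} — a naked pair. Remove those values from Nate, Mona, Bob.
That leaves Mona = 7. Strike 7 from Nate, Bob.
Bob must be 4 (only option left). Strike 4 from Erin.
Determined: Mona=7, Bob=4, Carol=9. The other people each still have more than one consistent value. That makes 3.

3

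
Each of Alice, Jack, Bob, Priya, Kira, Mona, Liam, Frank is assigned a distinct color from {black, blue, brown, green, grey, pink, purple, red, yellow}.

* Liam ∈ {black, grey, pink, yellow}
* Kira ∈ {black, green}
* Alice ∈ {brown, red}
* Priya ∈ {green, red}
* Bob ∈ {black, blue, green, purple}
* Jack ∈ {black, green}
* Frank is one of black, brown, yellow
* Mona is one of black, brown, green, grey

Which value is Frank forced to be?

The 2 variables Jack and Kira are confined to {black, green}, which locks those values in; drop them from Bob, Priya, Mona, Liam, Frank.
That leaves Priya = red. Strike red from Alice.
That leaves Alice = brown. Strike brown from Mona, Frank.
So Frank = yellow.

yellow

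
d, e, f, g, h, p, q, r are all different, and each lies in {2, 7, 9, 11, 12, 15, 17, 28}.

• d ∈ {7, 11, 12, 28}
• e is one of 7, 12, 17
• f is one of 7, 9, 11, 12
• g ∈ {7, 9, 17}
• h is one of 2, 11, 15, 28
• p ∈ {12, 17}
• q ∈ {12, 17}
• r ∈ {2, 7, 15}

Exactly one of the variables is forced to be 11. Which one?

f

p and q between them cover only {12, 17} — a naked pair. Remove those values from d, e, f, g.
e has just one choice, so e = 7. Remove 7 from d, f, g, r.
g must be 9 (only option left). Strike 9 from f.
So 11 goes to f.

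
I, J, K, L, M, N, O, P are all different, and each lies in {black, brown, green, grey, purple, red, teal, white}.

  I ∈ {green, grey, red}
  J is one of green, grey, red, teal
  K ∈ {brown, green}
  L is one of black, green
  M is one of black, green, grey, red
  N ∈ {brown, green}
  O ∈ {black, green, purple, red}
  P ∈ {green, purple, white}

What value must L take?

Among the 8 variables, teal fits only J (and all 8 values in {black, brown, green, grey, purple, red, teal, white} must be used), so J = teal.
Among the 7 still-open variables, white fits only P (and all 7 values in {black, brown, green, grey, purple, red, white} must be used), so P = white.
The 6 still-open variables together cover exactly {black, brown, green, grey, purple, red} — 6 values for 6 variables — and purple appears only in O's list, so O = purple.
The 2 variables K and N are confined to {brown, green}, which locks those values in; drop them from I, L, M.
So L = black.

black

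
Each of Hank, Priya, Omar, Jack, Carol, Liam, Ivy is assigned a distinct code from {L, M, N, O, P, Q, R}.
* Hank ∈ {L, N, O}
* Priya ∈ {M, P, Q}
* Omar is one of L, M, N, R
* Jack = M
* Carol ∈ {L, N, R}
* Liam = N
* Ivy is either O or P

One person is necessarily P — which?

Ivy

Jack must be M (only option left). Remove M from Priya, Omar.
Liam has just one choice, so Liam = N. Remove N from Hank, Omar, Carol.
The 5 still-open variables together cover exactly {L, O, P, Q, R} — 5 values for 5 variables — and Q appears only in Priya's list, so Priya = Q.
The 4 still-open variables draw from only 4 values {L, O, P, R}, so each is used; only Ivy can be P, hence Ivy = P.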